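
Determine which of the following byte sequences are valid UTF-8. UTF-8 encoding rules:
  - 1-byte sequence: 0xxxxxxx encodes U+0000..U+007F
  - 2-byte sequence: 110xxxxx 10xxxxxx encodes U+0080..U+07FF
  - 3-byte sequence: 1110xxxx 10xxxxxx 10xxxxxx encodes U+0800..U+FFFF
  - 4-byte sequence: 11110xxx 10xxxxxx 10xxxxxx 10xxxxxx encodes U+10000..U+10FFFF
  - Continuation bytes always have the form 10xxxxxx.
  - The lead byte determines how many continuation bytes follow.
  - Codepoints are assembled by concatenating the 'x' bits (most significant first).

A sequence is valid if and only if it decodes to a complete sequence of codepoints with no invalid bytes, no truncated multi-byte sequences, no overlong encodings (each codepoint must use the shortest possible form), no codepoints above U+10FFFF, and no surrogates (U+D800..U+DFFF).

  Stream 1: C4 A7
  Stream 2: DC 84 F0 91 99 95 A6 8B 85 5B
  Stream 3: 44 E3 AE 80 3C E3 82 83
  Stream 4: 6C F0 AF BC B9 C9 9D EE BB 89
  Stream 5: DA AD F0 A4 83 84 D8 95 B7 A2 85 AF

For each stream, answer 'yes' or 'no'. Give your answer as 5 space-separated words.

Answer: yes no yes yes no

Derivation:
Stream 1: decodes cleanly. VALID
Stream 2: error at byte offset 6. INVALID
Stream 3: decodes cleanly. VALID
Stream 4: decodes cleanly. VALID
Stream 5: error at byte offset 8. INVALID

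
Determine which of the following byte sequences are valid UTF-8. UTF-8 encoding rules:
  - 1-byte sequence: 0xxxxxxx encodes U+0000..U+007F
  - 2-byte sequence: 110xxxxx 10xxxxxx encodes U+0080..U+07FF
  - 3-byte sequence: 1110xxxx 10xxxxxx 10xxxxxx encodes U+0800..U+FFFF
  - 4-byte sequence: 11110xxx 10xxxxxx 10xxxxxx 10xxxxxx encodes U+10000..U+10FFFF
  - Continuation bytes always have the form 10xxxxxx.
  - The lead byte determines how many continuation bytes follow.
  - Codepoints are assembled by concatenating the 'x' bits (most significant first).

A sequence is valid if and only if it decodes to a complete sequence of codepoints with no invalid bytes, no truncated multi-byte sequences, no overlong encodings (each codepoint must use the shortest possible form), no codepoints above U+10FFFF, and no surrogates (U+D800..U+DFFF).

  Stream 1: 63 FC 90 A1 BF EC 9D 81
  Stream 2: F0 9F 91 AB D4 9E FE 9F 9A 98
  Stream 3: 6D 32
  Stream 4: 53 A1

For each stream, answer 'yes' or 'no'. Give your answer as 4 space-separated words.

Answer: no no yes no

Derivation:
Stream 1: error at byte offset 1. INVALID
Stream 2: error at byte offset 6. INVALID
Stream 3: decodes cleanly. VALID
Stream 4: error at byte offset 1. INVALID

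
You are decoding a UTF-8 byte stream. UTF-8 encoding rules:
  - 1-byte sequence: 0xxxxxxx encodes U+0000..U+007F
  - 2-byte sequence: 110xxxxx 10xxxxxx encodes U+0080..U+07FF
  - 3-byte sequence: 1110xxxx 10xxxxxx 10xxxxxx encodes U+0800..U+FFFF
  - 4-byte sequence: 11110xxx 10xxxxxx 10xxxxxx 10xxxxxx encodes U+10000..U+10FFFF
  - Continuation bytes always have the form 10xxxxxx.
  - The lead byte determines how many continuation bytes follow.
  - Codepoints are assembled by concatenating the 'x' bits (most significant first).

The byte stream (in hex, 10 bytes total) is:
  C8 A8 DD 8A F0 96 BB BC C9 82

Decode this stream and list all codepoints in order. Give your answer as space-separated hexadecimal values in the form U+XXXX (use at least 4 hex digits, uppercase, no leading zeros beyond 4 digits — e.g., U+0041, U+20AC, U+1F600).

Byte[0]=C8: 2-byte lead, need 1 cont bytes. acc=0x8
Byte[1]=A8: continuation. acc=(acc<<6)|0x28=0x228
Completed: cp=U+0228 (starts at byte 0)
Byte[2]=DD: 2-byte lead, need 1 cont bytes. acc=0x1D
Byte[3]=8A: continuation. acc=(acc<<6)|0x0A=0x74A
Completed: cp=U+074A (starts at byte 2)
Byte[4]=F0: 4-byte lead, need 3 cont bytes. acc=0x0
Byte[5]=96: continuation. acc=(acc<<6)|0x16=0x16
Byte[6]=BB: continuation. acc=(acc<<6)|0x3B=0x5BB
Byte[7]=BC: continuation. acc=(acc<<6)|0x3C=0x16EFC
Completed: cp=U+16EFC (starts at byte 4)
Byte[8]=C9: 2-byte lead, need 1 cont bytes. acc=0x9
Byte[9]=82: continuation. acc=(acc<<6)|0x02=0x242
Completed: cp=U+0242 (starts at byte 8)

Answer: U+0228 U+074A U+16EFC U+0242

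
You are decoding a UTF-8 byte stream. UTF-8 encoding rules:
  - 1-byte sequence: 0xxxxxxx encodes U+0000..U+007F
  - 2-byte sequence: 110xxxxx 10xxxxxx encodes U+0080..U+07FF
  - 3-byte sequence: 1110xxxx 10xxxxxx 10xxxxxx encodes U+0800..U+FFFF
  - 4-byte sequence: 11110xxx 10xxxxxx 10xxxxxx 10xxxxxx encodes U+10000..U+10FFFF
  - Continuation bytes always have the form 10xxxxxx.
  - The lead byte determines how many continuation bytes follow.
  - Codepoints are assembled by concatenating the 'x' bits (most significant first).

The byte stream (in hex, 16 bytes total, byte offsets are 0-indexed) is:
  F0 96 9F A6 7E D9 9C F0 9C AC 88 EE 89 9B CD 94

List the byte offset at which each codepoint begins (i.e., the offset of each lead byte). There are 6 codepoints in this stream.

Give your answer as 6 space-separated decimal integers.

Byte[0]=F0: 4-byte lead, need 3 cont bytes. acc=0x0
Byte[1]=96: continuation. acc=(acc<<6)|0x16=0x16
Byte[2]=9F: continuation. acc=(acc<<6)|0x1F=0x59F
Byte[3]=A6: continuation. acc=(acc<<6)|0x26=0x167E6
Completed: cp=U+167E6 (starts at byte 0)
Byte[4]=7E: 1-byte ASCII. cp=U+007E
Byte[5]=D9: 2-byte lead, need 1 cont bytes. acc=0x19
Byte[6]=9C: continuation. acc=(acc<<6)|0x1C=0x65C
Completed: cp=U+065C (starts at byte 5)
Byte[7]=F0: 4-byte lead, need 3 cont bytes. acc=0x0
Byte[8]=9C: continuation. acc=(acc<<6)|0x1C=0x1C
Byte[9]=AC: continuation. acc=(acc<<6)|0x2C=0x72C
Byte[10]=88: continuation. acc=(acc<<6)|0x08=0x1CB08
Completed: cp=U+1CB08 (starts at byte 7)
Byte[11]=EE: 3-byte lead, need 2 cont bytes. acc=0xE
Byte[12]=89: continuation. acc=(acc<<6)|0x09=0x389
Byte[13]=9B: continuation. acc=(acc<<6)|0x1B=0xE25B
Completed: cp=U+E25B (starts at byte 11)
Byte[14]=CD: 2-byte lead, need 1 cont bytes. acc=0xD
Byte[15]=94: continuation. acc=(acc<<6)|0x14=0x354
Completed: cp=U+0354 (starts at byte 14)

Answer: 0 4 5 7 11 14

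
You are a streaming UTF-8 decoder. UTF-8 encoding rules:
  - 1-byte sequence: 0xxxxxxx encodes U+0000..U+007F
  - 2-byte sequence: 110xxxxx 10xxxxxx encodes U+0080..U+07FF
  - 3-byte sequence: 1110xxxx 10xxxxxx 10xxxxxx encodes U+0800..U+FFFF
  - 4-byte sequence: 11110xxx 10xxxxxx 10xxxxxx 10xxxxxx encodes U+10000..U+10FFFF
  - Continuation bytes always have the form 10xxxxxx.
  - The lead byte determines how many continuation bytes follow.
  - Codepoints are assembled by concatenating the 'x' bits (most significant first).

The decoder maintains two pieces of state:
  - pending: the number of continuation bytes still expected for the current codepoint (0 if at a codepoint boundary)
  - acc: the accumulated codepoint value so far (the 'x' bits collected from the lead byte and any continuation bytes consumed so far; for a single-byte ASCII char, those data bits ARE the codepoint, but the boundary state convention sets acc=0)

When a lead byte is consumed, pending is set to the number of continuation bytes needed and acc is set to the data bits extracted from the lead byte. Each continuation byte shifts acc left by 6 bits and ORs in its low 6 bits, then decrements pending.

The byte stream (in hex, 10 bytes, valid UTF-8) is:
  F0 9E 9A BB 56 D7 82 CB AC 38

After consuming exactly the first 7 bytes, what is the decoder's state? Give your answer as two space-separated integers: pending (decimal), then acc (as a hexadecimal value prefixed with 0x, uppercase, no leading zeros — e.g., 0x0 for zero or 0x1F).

Byte[0]=F0: 4-byte lead. pending=3, acc=0x0
Byte[1]=9E: continuation. acc=(acc<<6)|0x1E=0x1E, pending=2
Byte[2]=9A: continuation. acc=(acc<<6)|0x1A=0x79A, pending=1
Byte[3]=BB: continuation. acc=(acc<<6)|0x3B=0x1E6BB, pending=0
Byte[4]=56: 1-byte. pending=0, acc=0x0
Byte[5]=D7: 2-byte lead. pending=1, acc=0x17
Byte[6]=82: continuation. acc=(acc<<6)|0x02=0x5C2, pending=0

Answer: 0 0x5C2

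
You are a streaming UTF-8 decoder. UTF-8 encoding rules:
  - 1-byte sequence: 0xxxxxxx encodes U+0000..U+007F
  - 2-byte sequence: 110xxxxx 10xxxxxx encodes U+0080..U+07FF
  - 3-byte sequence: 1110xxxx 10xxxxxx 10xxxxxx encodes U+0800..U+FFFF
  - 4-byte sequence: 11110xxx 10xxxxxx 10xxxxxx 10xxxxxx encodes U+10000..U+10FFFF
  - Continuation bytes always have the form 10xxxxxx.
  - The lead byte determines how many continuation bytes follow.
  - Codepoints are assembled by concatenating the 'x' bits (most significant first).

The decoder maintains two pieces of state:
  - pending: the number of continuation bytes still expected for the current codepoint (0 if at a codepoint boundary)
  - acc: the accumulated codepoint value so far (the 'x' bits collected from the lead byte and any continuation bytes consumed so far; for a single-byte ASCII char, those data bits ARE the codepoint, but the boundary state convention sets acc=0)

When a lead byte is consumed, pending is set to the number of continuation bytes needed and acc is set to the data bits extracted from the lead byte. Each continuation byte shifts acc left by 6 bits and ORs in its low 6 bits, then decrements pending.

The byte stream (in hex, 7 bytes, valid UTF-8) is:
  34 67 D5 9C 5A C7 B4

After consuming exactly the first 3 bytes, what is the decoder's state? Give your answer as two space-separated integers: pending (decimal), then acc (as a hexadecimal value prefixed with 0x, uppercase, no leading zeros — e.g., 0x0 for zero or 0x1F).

Answer: 1 0x15

Derivation:
Byte[0]=34: 1-byte. pending=0, acc=0x0
Byte[1]=67: 1-byte. pending=0, acc=0x0
Byte[2]=D5: 2-byte lead. pending=1, acc=0x15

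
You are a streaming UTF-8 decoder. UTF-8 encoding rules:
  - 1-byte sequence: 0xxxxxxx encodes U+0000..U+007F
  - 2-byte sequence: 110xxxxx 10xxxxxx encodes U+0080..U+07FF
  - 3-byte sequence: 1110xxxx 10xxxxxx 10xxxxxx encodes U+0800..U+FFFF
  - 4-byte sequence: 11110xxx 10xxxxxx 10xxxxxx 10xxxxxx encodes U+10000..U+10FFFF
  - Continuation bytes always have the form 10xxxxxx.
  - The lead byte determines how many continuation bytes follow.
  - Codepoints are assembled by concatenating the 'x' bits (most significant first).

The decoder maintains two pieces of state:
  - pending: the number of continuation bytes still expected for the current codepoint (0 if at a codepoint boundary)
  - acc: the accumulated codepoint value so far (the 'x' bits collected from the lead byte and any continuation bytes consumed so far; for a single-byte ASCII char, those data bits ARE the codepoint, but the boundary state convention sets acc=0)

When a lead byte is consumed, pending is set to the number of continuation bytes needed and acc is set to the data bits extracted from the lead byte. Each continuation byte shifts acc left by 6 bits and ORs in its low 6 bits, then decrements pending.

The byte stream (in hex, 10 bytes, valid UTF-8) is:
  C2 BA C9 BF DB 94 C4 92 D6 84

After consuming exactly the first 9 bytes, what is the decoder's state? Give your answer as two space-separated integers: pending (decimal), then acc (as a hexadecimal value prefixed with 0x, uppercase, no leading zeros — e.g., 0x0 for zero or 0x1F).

Answer: 1 0x16

Derivation:
Byte[0]=C2: 2-byte lead. pending=1, acc=0x2
Byte[1]=BA: continuation. acc=(acc<<6)|0x3A=0xBA, pending=0
Byte[2]=C9: 2-byte lead. pending=1, acc=0x9
Byte[3]=BF: continuation. acc=(acc<<6)|0x3F=0x27F, pending=0
Byte[4]=DB: 2-byte lead. pending=1, acc=0x1B
Byte[5]=94: continuation. acc=(acc<<6)|0x14=0x6D4, pending=0
Byte[6]=C4: 2-byte lead. pending=1, acc=0x4
Byte[7]=92: continuation. acc=(acc<<6)|0x12=0x112, pending=0
Byte[8]=D6: 2-byte lead. pending=1, acc=0x16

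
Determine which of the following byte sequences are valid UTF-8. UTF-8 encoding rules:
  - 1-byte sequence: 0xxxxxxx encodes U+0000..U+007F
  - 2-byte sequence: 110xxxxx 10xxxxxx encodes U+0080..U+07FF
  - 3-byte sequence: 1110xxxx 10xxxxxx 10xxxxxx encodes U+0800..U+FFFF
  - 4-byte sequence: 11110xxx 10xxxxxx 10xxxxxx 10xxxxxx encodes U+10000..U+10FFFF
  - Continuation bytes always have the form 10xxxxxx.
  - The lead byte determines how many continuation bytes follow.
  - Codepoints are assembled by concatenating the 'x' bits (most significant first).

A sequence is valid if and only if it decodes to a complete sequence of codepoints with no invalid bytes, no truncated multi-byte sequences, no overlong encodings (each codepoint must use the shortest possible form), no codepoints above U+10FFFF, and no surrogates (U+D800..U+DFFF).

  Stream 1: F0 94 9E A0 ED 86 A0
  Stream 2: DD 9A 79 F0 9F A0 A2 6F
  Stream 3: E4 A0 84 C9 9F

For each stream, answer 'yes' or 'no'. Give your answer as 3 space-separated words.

Answer: yes yes yes

Derivation:
Stream 1: decodes cleanly. VALID
Stream 2: decodes cleanly. VALID
Stream 3: decodes cleanly. VALID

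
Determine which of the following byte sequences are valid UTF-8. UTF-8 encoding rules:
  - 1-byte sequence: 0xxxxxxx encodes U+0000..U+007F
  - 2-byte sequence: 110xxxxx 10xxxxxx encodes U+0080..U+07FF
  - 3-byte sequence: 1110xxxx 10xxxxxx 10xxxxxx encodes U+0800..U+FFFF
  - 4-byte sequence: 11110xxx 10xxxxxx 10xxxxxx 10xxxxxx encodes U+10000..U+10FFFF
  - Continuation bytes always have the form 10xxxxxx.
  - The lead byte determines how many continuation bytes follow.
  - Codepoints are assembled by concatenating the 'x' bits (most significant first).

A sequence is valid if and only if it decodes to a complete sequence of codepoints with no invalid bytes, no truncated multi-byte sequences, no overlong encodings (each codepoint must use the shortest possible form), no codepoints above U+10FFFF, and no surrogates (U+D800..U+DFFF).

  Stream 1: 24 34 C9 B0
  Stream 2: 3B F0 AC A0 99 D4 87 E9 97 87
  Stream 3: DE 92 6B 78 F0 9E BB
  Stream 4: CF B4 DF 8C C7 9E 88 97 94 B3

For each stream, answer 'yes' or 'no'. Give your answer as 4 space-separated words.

Stream 1: decodes cleanly. VALID
Stream 2: decodes cleanly. VALID
Stream 3: error at byte offset 7. INVALID
Stream 4: error at byte offset 6. INVALID

Answer: yes yes no no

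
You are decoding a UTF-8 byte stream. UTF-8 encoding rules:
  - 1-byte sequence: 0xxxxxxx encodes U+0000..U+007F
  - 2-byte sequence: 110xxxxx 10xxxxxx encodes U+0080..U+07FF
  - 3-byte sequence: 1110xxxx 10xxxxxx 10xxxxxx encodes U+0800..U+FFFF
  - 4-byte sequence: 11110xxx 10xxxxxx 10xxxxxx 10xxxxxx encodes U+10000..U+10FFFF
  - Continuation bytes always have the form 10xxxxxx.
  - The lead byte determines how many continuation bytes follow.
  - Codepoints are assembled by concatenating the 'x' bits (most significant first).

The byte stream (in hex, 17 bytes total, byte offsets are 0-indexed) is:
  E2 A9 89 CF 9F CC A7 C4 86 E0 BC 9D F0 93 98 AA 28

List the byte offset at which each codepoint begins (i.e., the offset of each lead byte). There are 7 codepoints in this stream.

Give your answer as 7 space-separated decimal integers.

Answer: 0 3 5 7 9 12 16

Derivation:
Byte[0]=E2: 3-byte lead, need 2 cont bytes. acc=0x2
Byte[1]=A9: continuation. acc=(acc<<6)|0x29=0xA9
Byte[2]=89: continuation. acc=(acc<<6)|0x09=0x2A49
Completed: cp=U+2A49 (starts at byte 0)
Byte[3]=CF: 2-byte lead, need 1 cont bytes. acc=0xF
Byte[4]=9F: continuation. acc=(acc<<6)|0x1F=0x3DF
Completed: cp=U+03DF (starts at byte 3)
Byte[5]=CC: 2-byte lead, need 1 cont bytes. acc=0xC
Byte[6]=A7: continuation. acc=(acc<<6)|0x27=0x327
Completed: cp=U+0327 (starts at byte 5)
Byte[7]=C4: 2-byte lead, need 1 cont bytes. acc=0x4
Byte[8]=86: continuation. acc=(acc<<6)|0x06=0x106
Completed: cp=U+0106 (starts at byte 7)
Byte[9]=E0: 3-byte lead, need 2 cont bytes. acc=0x0
Byte[10]=BC: continuation. acc=(acc<<6)|0x3C=0x3C
Byte[11]=9D: continuation. acc=(acc<<6)|0x1D=0xF1D
Completed: cp=U+0F1D (starts at byte 9)
Byte[12]=F0: 4-byte lead, need 3 cont bytes. acc=0x0
Byte[13]=93: continuation. acc=(acc<<6)|0x13=0x13
Byte[14]=98: continuation. acc=(acc<<6)|0x18=0x4D8
Byte[15]=AA: continuation. acc=(acc<<6)|0x2A=0x1362A
Completed: cp=U+1362A (starts at byte 12)
Byte[16]=28: 1-byte ASCII. cp=U+0028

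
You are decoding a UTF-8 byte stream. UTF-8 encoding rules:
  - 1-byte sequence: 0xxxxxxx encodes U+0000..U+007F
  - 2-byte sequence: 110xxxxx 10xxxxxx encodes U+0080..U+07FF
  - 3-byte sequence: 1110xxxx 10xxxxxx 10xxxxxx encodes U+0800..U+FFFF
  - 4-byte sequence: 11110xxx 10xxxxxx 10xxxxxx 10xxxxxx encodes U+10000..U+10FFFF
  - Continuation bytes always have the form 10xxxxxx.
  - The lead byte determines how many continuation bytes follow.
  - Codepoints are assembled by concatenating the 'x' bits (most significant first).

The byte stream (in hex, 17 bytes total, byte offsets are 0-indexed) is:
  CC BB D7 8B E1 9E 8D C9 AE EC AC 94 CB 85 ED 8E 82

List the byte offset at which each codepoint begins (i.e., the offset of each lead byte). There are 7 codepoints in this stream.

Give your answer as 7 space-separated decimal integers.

Answer: 0 2 4 7 9 12 14

Derivation:
Byte[0]=CC: 2-byte lead, need 1 cont bytes. acc=0xC
Byte[1]=BB: continuation. acc=(acc<<6)|0x3B=0x33B
Completed: cp=U+033B (starts at byte 0)
Byte[2]=D7: 2-byte lead, need 1 cont bytes. acc=0x17
Byte[3]=8B: continuation. acc=(acc<<6)|0x0B=0x5CB
Completed: cp=U+05CB (starts at byte 2)
Byte[4]=E1: 3-byte lead, need 2 cont bytes. acc=0x1
Byte[5]=9E: continuation. acc=(acc<<6)|0x1E=0x5E
Byte[6]=8D: continuation. acc=(acc<<6)|0x0D=0x178D
Completed: cp=U+178D (starts at byte 4)
Byte[7]=C9: 2-byte lead, need 1 cont bytes. acc=0x9
Byte[8]=AE: continuation. acc=(acc<<6)|0x2E=0x26E
Completed: cp=U+026E (starts at byte 7)
Byte[9]=EC: 3-byte lead, need 2 cont bytes. acc=0xC
Byte[10]=AC: continuation. acc=(acc<<6)|0x2C=0x32C
Byte[11]=94: continuation. acc=(acc<<6)|0x14=0xCB14
Completed: cp=U+CB14 (starts at byte 9)
Byte[12]=CB: 2-byte lead, need 1 cont bytes. acc=0xB
Byte[13]=85: continuation. acc=(acc<<6)|0x05=0x2C5
Completed: cp=U+02C5 (starts at byte 12)
Byte[14]=ED: 3-byte lead, need 2 cont bytes. acc=0xD
Byte[15]=8E: continuation. acc=(acc<<6)|0x0E=0x34E
Byte[16]=82: continuation. acc=(acc<<6)|0x02=0xD382
Completed: cp=U+D382 (starts at byte 14)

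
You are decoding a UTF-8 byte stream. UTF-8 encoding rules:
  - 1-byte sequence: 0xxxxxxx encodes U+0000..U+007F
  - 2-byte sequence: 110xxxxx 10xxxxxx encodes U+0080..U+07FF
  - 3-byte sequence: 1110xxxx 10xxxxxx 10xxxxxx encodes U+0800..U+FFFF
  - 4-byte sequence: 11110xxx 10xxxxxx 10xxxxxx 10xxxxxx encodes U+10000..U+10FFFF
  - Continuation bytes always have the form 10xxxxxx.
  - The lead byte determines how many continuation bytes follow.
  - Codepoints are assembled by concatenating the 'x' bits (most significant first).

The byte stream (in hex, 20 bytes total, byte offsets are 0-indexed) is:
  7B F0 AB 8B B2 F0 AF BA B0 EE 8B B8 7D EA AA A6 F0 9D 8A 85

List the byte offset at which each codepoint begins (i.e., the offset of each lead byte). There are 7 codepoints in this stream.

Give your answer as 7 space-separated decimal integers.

Answer: 0 1 5 9 12 13 16

Derivation:
Byte[0]=7B: 1-byte ASCII. cp=U+007B
Byte[1]=F0: 4-byte lead, need 3 cont bytes. acc=0x0
Byte[2]=AB: continuation. acc=(acc<<6)|0x2B=0x2B
Byte[3]=8B: continuation. acc=(acc<<6)|0x0B=0xACB
Byte[4]=B2: continuation. acc=(acc<<6)|0x32=0x2B2F2
Completed: cp=U+2B2F2 (starts at byte 1)
Byte[5]=F0: 4-byte lead, need 3 cont bytes. acc=0x0
Byte[6]=AF: continuation. acc=(acc<<6)|0x2F=0x2F
Byte[7]=BA: continuation. acc=(acc<<6)|0x3A=0xBFA
Byte[8]=B0: continuation. acc=(acc<<6)|0x30=0x2FEB0
Completed: cp=U+2FEB0 (starts at byte 5)
Byte[9]=EE: 3-byte lead, need 2 cont bytes. acc=0xE
Byte[10]=8B: continuation. acc=(acc<<6)|0x0B=0x38B
Byte[11]=B8: continuation. acc=(acc<<6)|0x38=0xE2F8
Completed: cp=U+E2F8 (starts at byte 9)
Byte[12]=7D: 1-byte ASCII. cp=U+007D
Byte[13]=EA: 3-byte lead, need 2 cont bytes. acc=0xA
Byte[14]=AA: continuation. acc=(acc<<6)|0x2A=0x2AA
Byte[15]=A6: continuation. acc=(acc<<6)|0x26=0xAAA6
Completed: cp=U+AAA6 (starts at byte 13)
Byte[16]=F0: 4-byte lead, need 3 cont bytes. acc=0x0
Byte[17]=9D: continuation. acc=(acc<<6)|0x1D=0x1D
Byte[18]=8A: continuation. acc=(acc<<6)|0x0A=0x74A
Byte[19]=85: continuation. acc=(acc<<6)|0x05=0x1D285
Completed: cp=U+1D285 (starts at byte 16)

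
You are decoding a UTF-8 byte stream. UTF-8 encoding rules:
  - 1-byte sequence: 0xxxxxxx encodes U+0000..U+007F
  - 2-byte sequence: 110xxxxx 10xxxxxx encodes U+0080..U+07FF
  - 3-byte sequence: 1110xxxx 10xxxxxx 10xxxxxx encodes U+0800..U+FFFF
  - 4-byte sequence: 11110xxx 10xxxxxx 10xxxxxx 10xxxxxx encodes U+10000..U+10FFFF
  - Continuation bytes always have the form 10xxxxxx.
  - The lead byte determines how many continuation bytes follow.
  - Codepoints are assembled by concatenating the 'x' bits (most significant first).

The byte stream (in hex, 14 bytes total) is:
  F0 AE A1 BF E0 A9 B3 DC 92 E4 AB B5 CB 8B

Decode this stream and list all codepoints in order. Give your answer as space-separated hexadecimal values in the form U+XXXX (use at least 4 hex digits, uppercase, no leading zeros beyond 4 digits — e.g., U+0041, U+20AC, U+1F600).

Byte[0]=F0: 4-byte lead, need 3 cont bytes. acc=0x0
Byte[1]=AE: continuation. acc=(acc<<6)|0x2E=0x2E
Byte[2]=A1: continuation. acc=(acc<<6)|0x21=0xBA1
Byte[3]=BF: continuation. acc=(acc<<6)|0x3F=0x2E87F
Completed: cp=U+2E87F (starts at byte 0)
Byte[4]=E0: 3-byte lead, need 2 cont bytes. acc=0x0
Byte[5]=A9: continuation. acc=(acc<<6)|0x29=0x29
Byte[6]=B3: continuation. acc=(acc<<6)|0x33=0xA73
Completed: cp=U+0A73 (starts at byte 4)
Byte[7]=DC: 2-byte lead, need 1 cont bytes. acc=0x1C
Byte[8]=92: continuation. acc=(acc<<6)|0x12=0x712
Completed: cp=U+0712 (starts at byte 7)
Byte[9]=E4: 3-byte lead, need 2 cont bytes. acc=0x4
Byte[10]=AB: continuation. acc=(acc<<6)|0x2B=0x12B
Byte[11]=B5: continuation. acc=(acc<<6)|0x35=0x4AF5
Completed: cp=U+4AF5 (starts at byte 9)
Byte[12]=CB: 2-byte lead, need 1 cont bytes. acc=0xB
Byte[13]=8B: continuation. acc=(acc<<6)|0x0B=0x2CB
Completed: cp=U+02CB (starts at byte 12)

Answer: U+2E87F U+0A73 U+0712 U+4AF5 U+02CB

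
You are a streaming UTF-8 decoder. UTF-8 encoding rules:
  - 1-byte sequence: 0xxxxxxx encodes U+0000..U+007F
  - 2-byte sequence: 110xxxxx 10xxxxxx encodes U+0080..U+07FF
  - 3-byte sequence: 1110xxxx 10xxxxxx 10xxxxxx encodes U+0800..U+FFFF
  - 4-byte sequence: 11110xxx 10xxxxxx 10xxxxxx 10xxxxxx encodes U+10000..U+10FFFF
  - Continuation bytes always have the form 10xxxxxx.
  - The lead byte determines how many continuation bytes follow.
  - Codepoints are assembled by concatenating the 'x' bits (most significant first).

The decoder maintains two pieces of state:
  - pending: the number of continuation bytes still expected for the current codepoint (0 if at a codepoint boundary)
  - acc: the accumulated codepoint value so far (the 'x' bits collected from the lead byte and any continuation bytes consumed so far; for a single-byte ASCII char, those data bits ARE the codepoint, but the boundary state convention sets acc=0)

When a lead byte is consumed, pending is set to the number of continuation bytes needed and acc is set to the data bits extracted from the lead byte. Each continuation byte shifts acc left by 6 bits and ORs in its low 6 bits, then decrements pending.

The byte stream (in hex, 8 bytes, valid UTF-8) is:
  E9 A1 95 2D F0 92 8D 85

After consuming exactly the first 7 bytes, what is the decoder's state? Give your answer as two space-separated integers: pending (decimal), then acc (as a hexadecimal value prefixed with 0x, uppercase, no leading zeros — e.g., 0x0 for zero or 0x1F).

Answer: 1 0x48D

Derivation:
Byte[0]=E9: 3-byte lead. pending=2, acc=0x9
Byte[1]=A1: continuation. acc=(acc<<6)|0x21=0x261, pending=1
Byte[2]=95: continuation. acc=(acc<<6)|0x15=0x9855, pending=0
Byte[3]=2D: 1-byte. pending=0, acc=0x0
Byte[4]=F0: 4-byte lead. pending=3, acc=0x0
Byte[5]=92: continuation. acc=(acc<<6)|0x12=0x12, pending=2
Byte[6]=8D: continuation. acc=(acc<<6)|0x0D=0x48D, pending=1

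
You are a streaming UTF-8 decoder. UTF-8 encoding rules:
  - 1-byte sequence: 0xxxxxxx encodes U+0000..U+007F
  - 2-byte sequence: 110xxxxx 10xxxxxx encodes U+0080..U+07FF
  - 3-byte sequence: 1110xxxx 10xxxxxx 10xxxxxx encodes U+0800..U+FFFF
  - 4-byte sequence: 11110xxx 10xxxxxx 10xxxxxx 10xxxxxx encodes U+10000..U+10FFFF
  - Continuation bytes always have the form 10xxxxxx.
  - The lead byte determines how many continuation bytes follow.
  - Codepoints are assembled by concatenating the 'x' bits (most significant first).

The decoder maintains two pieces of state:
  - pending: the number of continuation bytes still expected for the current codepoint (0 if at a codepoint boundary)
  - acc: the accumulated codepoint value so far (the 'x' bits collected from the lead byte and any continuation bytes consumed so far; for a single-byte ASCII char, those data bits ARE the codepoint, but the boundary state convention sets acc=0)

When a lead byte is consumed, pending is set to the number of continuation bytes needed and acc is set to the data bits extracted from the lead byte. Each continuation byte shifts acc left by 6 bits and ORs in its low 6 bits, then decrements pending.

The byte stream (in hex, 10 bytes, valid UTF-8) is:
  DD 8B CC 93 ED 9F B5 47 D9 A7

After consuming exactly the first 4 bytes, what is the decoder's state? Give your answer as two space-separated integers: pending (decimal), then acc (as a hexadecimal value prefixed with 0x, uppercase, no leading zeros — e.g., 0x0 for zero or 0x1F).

Byte[0]=DD: 2-byte lead. pending=1, acc=0x1D
Byte[1]=8B: continuation. acc=(acc<<6)|0x0B=0x74B, pending=0
Byte[2]=CC: 2-byte lead. pending=1, acc=0xC
Byte[3]=93: continuation. acc=(acc<<6)|0x13=0x313, pending=0

Answer: 0 0x313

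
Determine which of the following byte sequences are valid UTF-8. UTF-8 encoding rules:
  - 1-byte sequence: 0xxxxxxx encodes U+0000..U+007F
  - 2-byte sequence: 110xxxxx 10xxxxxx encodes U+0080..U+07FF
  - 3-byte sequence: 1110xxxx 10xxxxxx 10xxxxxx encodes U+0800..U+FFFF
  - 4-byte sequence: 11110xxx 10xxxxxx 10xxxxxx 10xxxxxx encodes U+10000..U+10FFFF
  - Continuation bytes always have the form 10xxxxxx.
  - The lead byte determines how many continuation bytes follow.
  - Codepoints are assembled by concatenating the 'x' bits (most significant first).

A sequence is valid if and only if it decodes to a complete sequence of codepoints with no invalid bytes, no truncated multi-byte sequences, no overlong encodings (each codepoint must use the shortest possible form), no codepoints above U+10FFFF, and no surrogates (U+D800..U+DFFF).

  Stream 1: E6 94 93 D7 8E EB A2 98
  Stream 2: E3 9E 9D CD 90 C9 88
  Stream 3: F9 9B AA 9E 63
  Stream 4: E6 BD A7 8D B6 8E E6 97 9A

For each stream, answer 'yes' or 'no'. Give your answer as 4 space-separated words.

Answer: yes yes no no

Derivation:
Stream 1: decodes cleanly. VALID
Stream 2: decodes cleanly. VALID
Stream 3: error at byte offset 0. INVALID
Stream 4: error at byte offset 3. INVALID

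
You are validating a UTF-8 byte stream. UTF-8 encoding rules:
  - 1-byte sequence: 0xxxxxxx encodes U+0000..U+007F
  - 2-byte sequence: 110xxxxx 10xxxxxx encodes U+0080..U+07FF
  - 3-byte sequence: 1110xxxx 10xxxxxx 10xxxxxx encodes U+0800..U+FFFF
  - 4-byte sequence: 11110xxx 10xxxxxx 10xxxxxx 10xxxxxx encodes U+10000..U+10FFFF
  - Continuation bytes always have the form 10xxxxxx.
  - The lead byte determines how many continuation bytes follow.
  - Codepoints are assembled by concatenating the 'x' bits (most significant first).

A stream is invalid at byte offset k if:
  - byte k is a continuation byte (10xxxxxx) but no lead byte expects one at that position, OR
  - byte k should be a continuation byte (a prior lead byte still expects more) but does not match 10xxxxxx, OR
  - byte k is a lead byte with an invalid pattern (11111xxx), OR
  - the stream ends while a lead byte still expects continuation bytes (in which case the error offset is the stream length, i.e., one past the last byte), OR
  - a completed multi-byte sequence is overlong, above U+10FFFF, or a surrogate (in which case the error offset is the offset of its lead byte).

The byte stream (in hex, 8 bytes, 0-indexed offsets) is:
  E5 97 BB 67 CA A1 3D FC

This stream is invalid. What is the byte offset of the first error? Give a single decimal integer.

Byte[0]=E5: 3-byte lead, need 2 cont bytes. acc=0x5
Byte[1]=97: continuation. acc=(acc<<6)|0x17=0x157
Byte[2]=BB: continuation. acc=(acc<<6)|0x3B=0x55FB
Completed: cp=U+55FB (starts at byte 0)
Byte[3]=67: 1-byte ASCII. cp=U+0067
Byte[4]=CA: 2-byte lead, need 1 cont bytes. acc=0xA
Byte[5]=A1: continuation. acc=(acc<<6)|0x21=0x2A1
Completed: cp=U+02A1 (starts at byte 4)
Byte[6]=3D: 1-byte ASCII. cp=U+003D
Byte[7]=FC: INVALID lead byte (not 0xxx/110x/1110/11110)

Answer: 7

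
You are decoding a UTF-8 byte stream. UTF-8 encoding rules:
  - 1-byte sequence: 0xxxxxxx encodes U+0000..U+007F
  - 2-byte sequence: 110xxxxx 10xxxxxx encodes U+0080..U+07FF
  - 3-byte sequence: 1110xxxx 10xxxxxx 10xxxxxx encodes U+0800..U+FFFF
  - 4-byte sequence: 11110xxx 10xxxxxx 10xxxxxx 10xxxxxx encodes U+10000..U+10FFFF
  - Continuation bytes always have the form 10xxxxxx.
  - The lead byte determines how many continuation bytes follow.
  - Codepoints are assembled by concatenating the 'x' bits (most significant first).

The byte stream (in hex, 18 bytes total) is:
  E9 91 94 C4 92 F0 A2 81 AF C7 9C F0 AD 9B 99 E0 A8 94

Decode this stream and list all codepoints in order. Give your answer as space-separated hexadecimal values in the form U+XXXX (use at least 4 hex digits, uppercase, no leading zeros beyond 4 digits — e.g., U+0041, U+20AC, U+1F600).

Answer: U+9454 U+0112 U+2206F U+01DC U+2D6D9 U+0A14

Derivation:
Byte[0]=E9: 3-byte lead, need 2 cont bytes. acc=0x9
Byte[1]=91: continuation. acc=(acc<<6)|0x11=0x251
Byte[2]=94: continuation. acc=(acc<<6)|0x14=0x9454
Completed: cp=U+9454 (starts at byte 0)
Byte[3]=C4: 2-byte lead, need 1 cont bytes. acc=0x4
Byte[4]=92: continuation. acc=(acc<<6)|0x12=0x112
Completed: cp=U+0112 (starts at byte 3)
Byte[5]=F0: 4-byte lead, need 3 cont bytes. acc=0x0
Byte[6]=A2: continuation. acc=(acc<<6)|0x22=0x22
Byte[7]=81: continuation. acc=(acc<<6)|0x01=0x881
Byte[8]=AF: continuation. acc=(acc<<6)|0x2F=0x2206F
Completed: cp=U+2206F (starts at byte 5)
Byte[9]=C7: 2-byte lead, need 1 cont bytes. acc=0x7
Byte[10]=9C: continuation. acc=(acc<<6)|0x1C=0x1DC
Completed: cp=U+01DC (starts at byte 9)
Byte[11]=F0: 4-byte lead, need 3 cont bytes. acc=0x0
Byte[12]=AD: continuation. acc=(acc<<6)|0x2D=0x2D
Byte[13]=9B: continuation. acc=(acc<<6)|0x1B=0xB5B
Byte[14]=99: continuation. acc=(acc<<6)|0x19=0x2D6D9
Completed: cp=U+2D6D9 (starts at byte 11)
Byte[15]=E0: 3-byte lead, need 2 cont bytes. acc=0x0
Byte[16]=A8: continuation. acc=(acc<<6)|0x28=0x28
Byte[17]=94: continuation. acc=(acc<<6)|0x14=0xA14
Completed: cp=U+0A14 (starts at byte 15)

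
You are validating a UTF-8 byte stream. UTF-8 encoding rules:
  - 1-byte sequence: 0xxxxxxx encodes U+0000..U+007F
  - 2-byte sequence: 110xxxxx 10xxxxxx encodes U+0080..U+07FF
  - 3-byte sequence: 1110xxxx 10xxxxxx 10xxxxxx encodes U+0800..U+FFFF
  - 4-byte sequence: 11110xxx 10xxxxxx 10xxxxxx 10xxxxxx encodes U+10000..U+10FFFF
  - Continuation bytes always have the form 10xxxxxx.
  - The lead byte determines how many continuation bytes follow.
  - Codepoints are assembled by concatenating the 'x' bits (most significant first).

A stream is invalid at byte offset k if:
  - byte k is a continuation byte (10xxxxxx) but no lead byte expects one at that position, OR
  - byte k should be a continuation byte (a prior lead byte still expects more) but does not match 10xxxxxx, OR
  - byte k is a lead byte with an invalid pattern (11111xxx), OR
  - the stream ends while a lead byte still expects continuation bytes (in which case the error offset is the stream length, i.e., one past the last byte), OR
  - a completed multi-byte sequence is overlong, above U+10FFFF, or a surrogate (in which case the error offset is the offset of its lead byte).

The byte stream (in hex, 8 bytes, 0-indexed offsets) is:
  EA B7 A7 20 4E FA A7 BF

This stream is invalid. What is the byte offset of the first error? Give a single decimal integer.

Byte[0]=EA: 3-byte lead, need 2 cont bytes. acc=0xA
Byte[1]=B7: continuation. acc=(acc<<6)|0x37=0x2B7
Byte[2]=A7: continuation. acc=(acc<<6)|0x27=0xADE7
Completed: cp=U+ADE7 (starts at byte 0)
Byte[3]=20: 1-byte ASCII. cp=U+0020
Byte[4]=4E: 1-byte ASCII. cp=U+004E
Byte[5]=FA: INVALID lead byte (not 0xxx/110x/1110/11110)

Answer: 5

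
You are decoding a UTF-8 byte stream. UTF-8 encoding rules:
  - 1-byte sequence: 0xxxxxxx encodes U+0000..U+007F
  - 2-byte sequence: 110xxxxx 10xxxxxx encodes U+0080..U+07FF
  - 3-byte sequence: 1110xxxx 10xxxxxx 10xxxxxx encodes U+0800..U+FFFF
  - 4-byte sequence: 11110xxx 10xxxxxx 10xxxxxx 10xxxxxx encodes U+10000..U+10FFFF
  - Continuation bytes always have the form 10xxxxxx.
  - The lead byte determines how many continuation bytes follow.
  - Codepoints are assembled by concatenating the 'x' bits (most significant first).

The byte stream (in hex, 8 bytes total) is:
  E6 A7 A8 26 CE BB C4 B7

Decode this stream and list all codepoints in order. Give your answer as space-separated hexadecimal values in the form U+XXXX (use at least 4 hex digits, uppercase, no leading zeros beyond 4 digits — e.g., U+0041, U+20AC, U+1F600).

Byte[0]=E6: 3-byte lead, need 2 cont bytes. acc=0x6
Byte[1]=A7: continuation. acc=(acc<<6)|0x27=0x1A7
Byte[2]=A8: continuation. acc=(acc<<6)|0x28=0x69E8
Completed: cp=U+69E8 (starts at byte 0)
Byte[3]=26: 1-byte ASCII. cp=U+0026
Byte[4]=CE: 2-byte lead, need 1 cont bytes. acc=0xE
Byte[5]=BB: continuation. acc=(acc<<6)|0x3B=0x3BB
Completed: cp=U+03BB (starts at byte 4)
Byte[6]=C4: 2-byte lead, need 1 cont bytes. acc=0x4
Byte[7]=B7: continuation. acc=(acc<<6)|0x37=0x137
Completed: cp=U+0137 (starts at byte 6)

Answer: U+69E8 U+0026 U+03BB U+0137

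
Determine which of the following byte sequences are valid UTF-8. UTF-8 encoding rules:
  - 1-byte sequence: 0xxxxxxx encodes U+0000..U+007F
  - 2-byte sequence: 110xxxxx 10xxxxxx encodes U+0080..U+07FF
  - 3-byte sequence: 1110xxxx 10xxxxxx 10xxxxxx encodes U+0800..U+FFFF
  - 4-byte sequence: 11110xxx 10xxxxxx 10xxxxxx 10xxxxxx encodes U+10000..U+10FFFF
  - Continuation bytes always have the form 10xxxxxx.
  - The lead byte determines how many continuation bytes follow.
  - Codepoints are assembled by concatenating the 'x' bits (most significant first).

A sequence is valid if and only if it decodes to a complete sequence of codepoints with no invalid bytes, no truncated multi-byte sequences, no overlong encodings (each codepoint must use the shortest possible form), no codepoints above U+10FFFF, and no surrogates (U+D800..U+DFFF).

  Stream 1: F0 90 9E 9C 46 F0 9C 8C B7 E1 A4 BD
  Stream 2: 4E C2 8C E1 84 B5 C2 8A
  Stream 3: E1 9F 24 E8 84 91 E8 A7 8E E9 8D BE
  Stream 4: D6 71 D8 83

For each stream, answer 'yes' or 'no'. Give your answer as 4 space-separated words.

Stream 1: decodes cleanly. VALID
Stream 2: decodes cleanly. VALID
Stream 3: error at byte offset 2. INVALID
Stream 4: error at byte offset 1. INVALID

Answer: yes yes no no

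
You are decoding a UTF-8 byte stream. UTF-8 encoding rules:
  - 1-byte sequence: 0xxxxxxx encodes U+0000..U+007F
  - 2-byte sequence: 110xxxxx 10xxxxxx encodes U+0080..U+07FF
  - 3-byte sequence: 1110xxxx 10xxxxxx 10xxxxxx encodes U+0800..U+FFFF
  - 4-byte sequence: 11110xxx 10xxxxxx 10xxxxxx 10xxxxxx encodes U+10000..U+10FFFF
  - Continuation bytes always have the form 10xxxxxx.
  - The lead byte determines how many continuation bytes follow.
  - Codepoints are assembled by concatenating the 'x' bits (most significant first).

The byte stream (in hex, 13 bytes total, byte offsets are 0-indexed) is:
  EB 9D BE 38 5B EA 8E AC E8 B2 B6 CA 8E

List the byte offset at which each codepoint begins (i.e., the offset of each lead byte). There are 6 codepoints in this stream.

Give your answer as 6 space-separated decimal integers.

Answer: 0 3 4 5 8 11

Derivation:
Byte[0]=EB: 3-byte lead, need 2 cont bytes. acc=0xB
Byte[1]=9D: continuation. acc=(acc<<6)|0x1D=0x2DD
Byte[2]=BE: continuation. acc=(acc<<6)|0x3E=0xB77E
Completed: cp=U+B77E (starts at byte 0)
Byte[3]=38: 1-byte ASCII. cp=U+0038
Byte[4]=5B: 1-byte ASCII. cp=U+005B
Byte[5]=EA: 3-byte lead, need 2 cont bytes. acc=0xA
Byte[6]=8E: continuation. acc=(acc<<6)|0x0E=0x28E
Byte[7]=AC: continuation. acc=(acc<<6)|0x2C=0xA3AC
Completed: cp=U+A3AC (starts at byte 5)
Byte[8]=E8: 3-byte lead, need 2 cont bytes. acc=0x8
Byte[9]=B2: continuation. acc=(acc<<6)|0x32=0x232
Byte[10]=B6: continuation. acc=(acc<<6)|0x36=0x8CB6
Completed: cp=U+8CB6 (starts at byte 8)
Byte[11]=CA: 2-byte lead, need 1 cont bytes. acc=0xA
Byte[12]=8E: continuation. acc=(acc<<6)|0x0E=0x28E
Completed: cp=U+028E (starts at byte 11)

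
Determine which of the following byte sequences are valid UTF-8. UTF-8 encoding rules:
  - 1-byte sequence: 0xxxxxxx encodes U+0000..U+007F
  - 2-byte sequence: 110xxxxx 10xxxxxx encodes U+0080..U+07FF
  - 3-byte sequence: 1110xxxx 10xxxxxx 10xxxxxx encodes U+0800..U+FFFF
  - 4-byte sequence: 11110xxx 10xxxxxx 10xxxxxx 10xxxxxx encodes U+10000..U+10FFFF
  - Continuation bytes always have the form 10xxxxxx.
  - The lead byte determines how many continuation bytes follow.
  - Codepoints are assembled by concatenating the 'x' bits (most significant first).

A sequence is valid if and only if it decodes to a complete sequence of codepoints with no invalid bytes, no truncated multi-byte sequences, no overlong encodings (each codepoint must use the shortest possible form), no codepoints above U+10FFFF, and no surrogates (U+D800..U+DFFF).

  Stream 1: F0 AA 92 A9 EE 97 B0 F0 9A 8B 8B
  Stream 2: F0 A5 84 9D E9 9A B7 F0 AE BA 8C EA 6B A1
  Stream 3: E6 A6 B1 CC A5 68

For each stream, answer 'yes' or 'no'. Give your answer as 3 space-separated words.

Answer: yes no yes

Derivation:
Stream 1: decodes cleanly. VALID
Stream 2: error at byte offset 12. INVALID
Stream 3: decodes cleanly. VALID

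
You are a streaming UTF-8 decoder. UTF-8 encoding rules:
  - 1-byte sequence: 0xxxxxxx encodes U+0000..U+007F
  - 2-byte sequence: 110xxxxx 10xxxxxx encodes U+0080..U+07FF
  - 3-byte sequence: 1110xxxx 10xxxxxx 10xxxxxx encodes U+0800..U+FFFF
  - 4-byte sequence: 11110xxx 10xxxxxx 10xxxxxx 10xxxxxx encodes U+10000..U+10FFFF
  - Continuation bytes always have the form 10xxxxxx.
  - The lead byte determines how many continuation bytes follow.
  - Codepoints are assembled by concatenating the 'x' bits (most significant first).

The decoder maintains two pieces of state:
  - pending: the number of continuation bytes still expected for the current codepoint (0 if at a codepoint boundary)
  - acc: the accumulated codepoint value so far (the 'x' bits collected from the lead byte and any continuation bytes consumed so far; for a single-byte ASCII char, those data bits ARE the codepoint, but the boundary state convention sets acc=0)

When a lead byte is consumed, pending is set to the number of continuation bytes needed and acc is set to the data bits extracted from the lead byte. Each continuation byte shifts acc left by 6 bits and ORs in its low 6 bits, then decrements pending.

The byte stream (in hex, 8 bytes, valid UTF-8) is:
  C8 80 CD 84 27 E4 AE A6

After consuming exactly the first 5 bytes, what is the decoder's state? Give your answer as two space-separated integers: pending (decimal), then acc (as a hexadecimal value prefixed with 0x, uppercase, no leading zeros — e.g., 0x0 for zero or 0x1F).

Byte[0]=C8: 2-byte lead. pending=1, acc=0x8
Byte[1]=80: continuation. acc=(acc<<6)|0x00=0x200, pending=0
Byte[2]=CD: 2-byte lead. pending=1, acc=0xD
Byte[3]=84: continuation. acc=(acc<<6)|0x04=0x344, pending=0
Byte[4]=27: 1-byte. pending=0, acc=0x0

Answer: 0 0x0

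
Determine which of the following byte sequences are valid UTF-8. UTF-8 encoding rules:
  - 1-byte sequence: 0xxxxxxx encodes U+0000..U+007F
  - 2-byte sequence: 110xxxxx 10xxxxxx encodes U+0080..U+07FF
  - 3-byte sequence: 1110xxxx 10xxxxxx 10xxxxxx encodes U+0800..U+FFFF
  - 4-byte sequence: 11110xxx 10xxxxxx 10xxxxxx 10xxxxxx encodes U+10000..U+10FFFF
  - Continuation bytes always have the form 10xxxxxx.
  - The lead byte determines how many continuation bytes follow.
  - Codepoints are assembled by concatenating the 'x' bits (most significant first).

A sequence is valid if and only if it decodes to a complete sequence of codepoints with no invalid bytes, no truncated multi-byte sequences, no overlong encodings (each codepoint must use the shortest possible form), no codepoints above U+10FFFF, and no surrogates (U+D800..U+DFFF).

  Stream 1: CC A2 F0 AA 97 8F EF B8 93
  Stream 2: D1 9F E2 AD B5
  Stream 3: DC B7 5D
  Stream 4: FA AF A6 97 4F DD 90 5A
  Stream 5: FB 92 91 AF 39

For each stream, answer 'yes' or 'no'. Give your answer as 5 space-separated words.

Stream 1: decodes cleanly. VALID
Stream 2: decodes cleanly. VALID
Stream 3: decodes cleanly. VALID
Stream 4: error at byte offset 0. INVALID
Stream 5: error at byte offset 0. INVALID

Answer: yes yes yes no no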